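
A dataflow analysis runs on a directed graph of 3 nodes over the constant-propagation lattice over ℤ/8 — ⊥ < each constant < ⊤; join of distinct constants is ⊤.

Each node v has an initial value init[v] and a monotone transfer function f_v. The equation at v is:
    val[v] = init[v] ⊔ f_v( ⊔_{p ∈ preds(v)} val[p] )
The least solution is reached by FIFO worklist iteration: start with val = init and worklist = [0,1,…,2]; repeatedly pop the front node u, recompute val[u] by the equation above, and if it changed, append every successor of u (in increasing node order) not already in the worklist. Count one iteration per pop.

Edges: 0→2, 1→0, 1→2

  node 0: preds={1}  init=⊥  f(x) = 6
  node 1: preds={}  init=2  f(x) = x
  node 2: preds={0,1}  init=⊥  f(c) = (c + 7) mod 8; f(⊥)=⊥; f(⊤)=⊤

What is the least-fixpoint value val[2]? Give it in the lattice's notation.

⊤

Trace (3 dequeues):
  [1] u=0 | in 2 | out 6 | prev ⊥ | push {}
  [2] u=1 | in ⊥ | out 2 | ==
  [3] u=2 | in ⊤ | out ⊤ | prev ⊥ | push {}

Converged values:
  [0] 6
  [1] 2
  [2] ⊤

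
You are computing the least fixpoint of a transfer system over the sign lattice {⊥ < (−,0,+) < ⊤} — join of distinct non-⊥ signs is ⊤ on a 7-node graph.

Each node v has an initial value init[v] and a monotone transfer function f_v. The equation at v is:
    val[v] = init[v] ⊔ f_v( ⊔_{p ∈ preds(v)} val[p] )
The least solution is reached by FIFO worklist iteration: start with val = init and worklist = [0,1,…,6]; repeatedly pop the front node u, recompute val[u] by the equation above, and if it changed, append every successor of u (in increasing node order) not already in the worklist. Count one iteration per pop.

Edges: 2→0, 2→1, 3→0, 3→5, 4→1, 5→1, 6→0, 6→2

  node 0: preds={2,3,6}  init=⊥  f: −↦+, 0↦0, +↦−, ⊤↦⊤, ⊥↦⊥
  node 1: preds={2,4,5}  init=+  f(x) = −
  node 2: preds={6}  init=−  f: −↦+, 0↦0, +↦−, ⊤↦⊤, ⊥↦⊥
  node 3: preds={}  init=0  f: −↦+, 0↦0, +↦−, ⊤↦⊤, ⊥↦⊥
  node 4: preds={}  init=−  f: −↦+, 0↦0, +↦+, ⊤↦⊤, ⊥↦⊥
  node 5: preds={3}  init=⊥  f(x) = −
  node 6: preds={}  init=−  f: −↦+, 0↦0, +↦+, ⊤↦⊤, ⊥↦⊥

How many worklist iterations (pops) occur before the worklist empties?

Iteration log — 9 steps:
  step 1. node 0  ⊔preds=⊤  new=⊤  old=⊥  +wl: 
  step 2. node 1  ⊔preds=−  new=⊤  old=+  +wl: 
  step 3. node 2  ⊔preds=−  new=⊤  old=−  +wl: 0,1
  step 4. node 3  ⊔preds=⊥  new=0  stable
  step 5. node 4  ⊔preds=⊥  new=−  stable
  step 6. node 5  ⊔preds=0  new=−  old=⊥  +wl: 
  step 7. node 6  ⊔preds=⊥  new=−  stable
  step 8. node 0  ⊔preds=⊤  new=⊤  stable
  step 9. node 1  ⊔preds=⊤  new=⊤  stable

Least fixpoint reached:
  node 0: ⊤
  node 1: ⊤
  node 2: ⊤
  node 3: 0
  node 4: −
  node 5: −
  node 6: −

9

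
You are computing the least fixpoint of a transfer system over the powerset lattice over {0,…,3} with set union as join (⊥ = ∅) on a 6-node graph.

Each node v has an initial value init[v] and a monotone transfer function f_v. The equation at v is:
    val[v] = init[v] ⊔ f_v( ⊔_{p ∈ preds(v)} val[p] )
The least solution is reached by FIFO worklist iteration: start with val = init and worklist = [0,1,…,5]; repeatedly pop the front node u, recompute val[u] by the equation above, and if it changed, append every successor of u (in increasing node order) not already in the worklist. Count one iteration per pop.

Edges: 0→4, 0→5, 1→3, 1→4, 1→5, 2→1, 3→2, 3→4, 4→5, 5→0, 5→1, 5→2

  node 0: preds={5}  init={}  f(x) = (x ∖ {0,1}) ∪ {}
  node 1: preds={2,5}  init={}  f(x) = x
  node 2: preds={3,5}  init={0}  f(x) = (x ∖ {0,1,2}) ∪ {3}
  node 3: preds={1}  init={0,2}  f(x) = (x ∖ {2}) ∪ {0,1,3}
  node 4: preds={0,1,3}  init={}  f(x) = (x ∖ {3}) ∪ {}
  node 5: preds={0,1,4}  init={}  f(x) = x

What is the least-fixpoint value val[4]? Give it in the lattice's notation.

Iteration log — 17 steps:
  step 1. node 0  ⊔preds={}  new={}  stable
  step 2. node 1  ⊔preds={0}  new={0}  old={}  +wl: 
  step 3. node 2  ⊔preds={0,2}  new={0,3}  old={0}  +wl: 1
  step 4. node 3  ⊔preds={0}  new={0,1,2,3}  old={0,2}  +wl: 2
  step 5. node 4  ⊔preds={0,1,2,3}  new={0,1,2}  old={}  +wl: 
  step 6. node 5  ⊔preds={0,1,2}  new={0,1,2}  old={}  +wl: 0
  step 7. node 1  ⊔preds={0,1,2,3}  new={0,1,2,3}  old={0}  +wl: 3,4,5
  step 8. node 2  ⊔preds={0,1,2,3}  new={0,3}  stable
  step 9. node 0  ⊔preds={0,1,2}  new={2}  old={}  +wl: 
  step 10. node 3  ⊔preds={0,1,2,3}  new={0,1,2,3}  stable
  step 11. node 4  ⊔preds={0,1,2,3}  new={0,1,2}  stable
  step 12. node 5  ⊔preds={0,1,2,3}  new={0,1,2,3}  old={0,1,2}  +wl: 0,1,2
  step 13. node 0  ⊔preds={0,1,2,3}  new={2,3}  old={2}  +wl: 4,5
  step 14. node 1  ⊔preds={0,1,2,3}  new={0,1,2,3}  stable
  step 15. node 2  ⊔preds={0,1,2,3}  new={0,3}  stable
  step 16. node 4  ⊔preds={0,1,2,3}  new={0,1,2}  stable
  step 17. node 5  ⊔preds={0,1,2,3}  new={0,1,2,3}  stable

Least fixpoint reached:
  node 0: {2,3}
  node 1: {0,1,2,3}
  node 2: {0,3}
  node 3: {0,1,2,3}
  node 4: {0,1,2}
  node 5: {0,1,2,3}

{0,1,2}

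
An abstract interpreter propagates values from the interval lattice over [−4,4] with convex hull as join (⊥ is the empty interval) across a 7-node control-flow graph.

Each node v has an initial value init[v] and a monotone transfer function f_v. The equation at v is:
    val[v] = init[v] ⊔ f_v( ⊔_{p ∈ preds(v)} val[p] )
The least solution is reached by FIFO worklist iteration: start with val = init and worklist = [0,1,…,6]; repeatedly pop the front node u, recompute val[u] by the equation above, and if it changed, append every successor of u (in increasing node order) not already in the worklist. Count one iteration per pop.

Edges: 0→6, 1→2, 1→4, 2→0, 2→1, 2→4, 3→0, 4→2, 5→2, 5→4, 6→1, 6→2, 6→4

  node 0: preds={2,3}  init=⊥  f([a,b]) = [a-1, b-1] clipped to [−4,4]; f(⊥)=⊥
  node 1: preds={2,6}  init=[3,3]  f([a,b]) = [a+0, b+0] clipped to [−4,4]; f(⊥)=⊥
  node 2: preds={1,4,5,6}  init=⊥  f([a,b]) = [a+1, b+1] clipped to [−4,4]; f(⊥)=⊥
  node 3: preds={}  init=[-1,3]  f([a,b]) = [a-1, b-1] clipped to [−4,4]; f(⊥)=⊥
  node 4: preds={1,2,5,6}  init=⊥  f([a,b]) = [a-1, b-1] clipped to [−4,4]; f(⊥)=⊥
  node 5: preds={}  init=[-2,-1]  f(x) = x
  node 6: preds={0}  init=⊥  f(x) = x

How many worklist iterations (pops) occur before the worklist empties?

28

Iteration log — 28 steps:
  step 1. node 0  ⊔preds=[-1,3]  new=[-2,2]  old=⊥  +wl: 
  step 2. node 1  ⊔preds=⊥  new=[3,3]  stable
  step 3. node 2  ⊔preds=[-2,3]  new=[-1,4]  old=⊥  +wl: 0,1
  step 4. node 3  ⊔preds=⊥  new=[-1,3]  stable
  step 5. node 4  ⊔preds=[-2,4]  new=[-3,3]  old=⊥  +wl: 2
  step 6. node 5  ⊔preds=⊥  new=[-2,-1]  stable
  step 7. node 6  ⊔preds=[-2,2]  new=[-2,2]  old=⊥  +wl: 4
  step 8. node 0  ⊔preds=[-1,4]  new=[-2,3]  old=[-2,2]  +wl: 6
  step 9. node 1  ⊔preds=[-2,4]  new=[-2,4]  old=[3,3]  +wl: 
  step 10. node 2  ⊔preds=[-3,4]  new=[-2,4]  old=[-1,4]  +wl: 0,1
  step 11. node 4  ⊔preds=[-2,4]  new=[-3,3]  stable
  step 12. node 6  ⊔preds=[-2,3]  new=[-2,3]  old=[-2,2]  +wl: 2,4
  step 13. node 0  ⊔preds=[-2,4]  new=[-3,3]  old=[-2,3]  +wl: 6
  step 14. node 1  ⊔preds=[-2,4]  new=[-2,4]  stable
  step 15. node 2  ⊔preds=[-3,4]  new=[-2,4]  stable
  step 16. node 4  ⊔preds=[-2,4]  new=[-3,3]  stable
  step 17. node 6  ⊔preds=[-3,3]  new=[-3,3]  old=[-2,3]  +wl: 1,2,4
  step 18. node 1  ⊔preds=[-3,4]  new=[-3,4]  old=[-2,4]  +wl: 
  step 19. node 2  ⊔preds=[-3,4]  new=[-2,4]  stable
  step 20. node 4  ⊔preds=[-3,4]  new=[-4,3]  old=[-3,3]  +wl: 2
  step 21. node 2  ⊔preds=[-4,4]  new=[-3,4]  old=[-2,4]  +wl: 0,1,4
  step 22. node 0  ⊔preds=[-3,4]  new=[-4,3]  old=[-3,3]  +wl: 6
  step 23. node 1  ⊔preds=[-3,4]  new=[-3,4]  stable
  step 24. node 4  ⊔preds=[-3,4]  new=[-4,3]  stable
  step 25. node 6  ⊔preds=[-4,3]  new=[-4,3]  old=[-3,3]  +wl: 1,2,4
  step 26. node 1  ⊔preds=[-4,4]  new=[-4,4]  old=[-3,4]  +wl: 
  step 27. node 2  ⊔preds=[-4,4]  new=[-3,4]  stable
  step 28. node 4  ⊔preds=[-4,4]  new=[-4,3]  stable

Least fixpoint reached:
  node 0: [-4,3]
  node 1: [-4,4]
  node 2: [-3,4]
  node 3: [-1,3]
  node 4: [-4,3]
  node 5: [-2,-1]
  node 6: [-4,3]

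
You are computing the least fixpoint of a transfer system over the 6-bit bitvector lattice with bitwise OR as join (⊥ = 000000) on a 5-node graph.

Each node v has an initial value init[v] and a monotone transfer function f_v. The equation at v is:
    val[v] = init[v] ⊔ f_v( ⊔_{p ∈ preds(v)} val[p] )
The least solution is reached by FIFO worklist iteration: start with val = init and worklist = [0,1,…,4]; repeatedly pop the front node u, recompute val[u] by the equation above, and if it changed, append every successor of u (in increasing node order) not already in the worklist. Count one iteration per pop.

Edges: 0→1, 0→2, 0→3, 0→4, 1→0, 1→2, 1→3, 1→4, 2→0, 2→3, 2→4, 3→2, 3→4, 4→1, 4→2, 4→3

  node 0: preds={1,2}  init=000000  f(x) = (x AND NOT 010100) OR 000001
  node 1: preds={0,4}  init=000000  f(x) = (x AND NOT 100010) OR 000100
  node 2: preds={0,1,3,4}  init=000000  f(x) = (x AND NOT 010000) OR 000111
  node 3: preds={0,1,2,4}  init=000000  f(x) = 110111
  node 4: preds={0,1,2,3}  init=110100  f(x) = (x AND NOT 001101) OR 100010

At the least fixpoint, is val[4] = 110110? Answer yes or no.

Iteration log — 10 steps:
  step 1. node 0  ⊔preds=000000  new=000001  old=000000  +wl: 
  step 2. node 1  ⊔preds=110101  new=010101  old=000000  +wl: 0
  step 3. node 2  ⊔preds=110101  new=100111  old=000000  +wl: 
  step 4. node 3  ⊔preds=110111  new=110111  old=000000  +wl: 2
  step 5. node 4  ⊔preds=110111  new=110110  old=110100  +wl: 1,3
  step 6. node 0  ⊔preds=110111  new=100011  old=000001  +wl: 4
  step 7. node 2  ⊔preds=110111  new=100111  stable
  step 8. node 1  ⊔preds=110111  new=010101  stable
  step 9. node 3  ⊔preds=110111  new=110111  stable
  step 10. node 4  ⊔preds=110111  new=110110  stable

Least fixpoint reached:
  node 0: 100011
  node 1: 010101
  node 2: 100111
  node 3: 110111
  node 4: 110110

yes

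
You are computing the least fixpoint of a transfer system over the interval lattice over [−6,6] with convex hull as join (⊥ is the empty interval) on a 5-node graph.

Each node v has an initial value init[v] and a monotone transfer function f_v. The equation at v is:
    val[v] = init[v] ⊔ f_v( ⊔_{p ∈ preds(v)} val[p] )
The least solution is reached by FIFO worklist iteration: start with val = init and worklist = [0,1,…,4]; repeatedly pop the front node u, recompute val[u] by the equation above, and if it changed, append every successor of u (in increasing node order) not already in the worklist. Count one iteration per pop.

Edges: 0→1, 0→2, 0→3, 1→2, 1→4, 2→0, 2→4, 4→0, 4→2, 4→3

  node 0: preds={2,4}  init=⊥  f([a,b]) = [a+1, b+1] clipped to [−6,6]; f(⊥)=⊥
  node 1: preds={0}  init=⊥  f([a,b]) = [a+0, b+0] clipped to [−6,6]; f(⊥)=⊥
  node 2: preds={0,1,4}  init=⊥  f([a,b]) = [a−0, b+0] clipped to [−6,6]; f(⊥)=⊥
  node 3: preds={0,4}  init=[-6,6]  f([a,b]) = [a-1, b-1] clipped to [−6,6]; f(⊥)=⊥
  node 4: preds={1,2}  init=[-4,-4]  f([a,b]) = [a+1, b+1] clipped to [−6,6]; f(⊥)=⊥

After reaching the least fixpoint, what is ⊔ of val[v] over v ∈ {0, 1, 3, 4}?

Iteration log — 47 steps:
  step 1. node 0  ⊔preds=[-4,-4]  new=[-3,-3]  old=⊥  +wl: 
  step 2. node 1  ⊔preds=[-3,-3]  new=[-3,-3]  old=⊥  +wl: 
  step 3. node 2  ⊔preds=[-4,-3]  new=[-4,-3]  old=⊥  +wl: 0
  step 4. node 3  ⊔preds=[-4,-3]  new=[-6,6]  stable
  step 5. node 4  ⊔preds=[-4,-3]  new=[-4,-2]  old=[-4,-4]  +wl: 2,3
  step 6. node 0  ⊔preds=[-4,-2]  new=[-3,-1]  old=[-3,-3]  +wl: 1
  step 7. node 2  ⊔preds=[-4,-1]  new=[-4,-1]  old=[-4,-3]  +wl: 0,4
  step 8. node 3  ⊔preds=[-4,-1]  new=[-6,6]  stable
  step 9. node 1  ⊔preds=[-3,-1]  new=[-3,-1]  old=[-3,-3]  +wl: 2
  step 10. node 0  ⊔preds=[-4,-1]  new=[-3,0]  old=[-3,-1]  +wl: 1,3
  step 11. node 4  ⊔preds=[-4,-1]  new=[-4,0]  old=[-4,-2]  +wl: 0
  step 12. node 2  ⊔preds=[-4,0]  new=[-4,0]  old=[-4,-1]  +wl: 4
  step 13. node 1  ⊔preds=[-3,0]  new=[-3,0]  old=[-3,-1]  +wl: 2
  step 14. node 3  ⊔preds=[-4,0]  new=[-6,6]  stable
  step 15. node 0  ⊔preds=[-4,0]  new=[-3,1]  old=[-3,0]  +wl: 1,3
  step 16. node 4  ⊔preds=[-4,0]  new=[-4,1]  old=[-4,0]  +wl: 0
  step 17. node 2  ⊔preds=[-4,1]  new=[-4,1]  old=[-4,0]  +wl: 4
  step 18. node 1  ⊔preds=[-3,1]  new=[-3,1]  old=[-3,0]  +wl: 2
  step 19. node 3  ⊔preds=[-4,1]  new=[-6,6]  stable
  step 20. node 0  ⊔preds=[-4,1]  new=[-3,2]  old=[-3,1]  +wl: 1,3
  step 21. node 4  ⊔preds=[-4,1]  new=[-4,2]  old=[-4,1]  +wl: 0
  step 22. node 2  ⊔preds=[-4,2]  new=[-4,2]  old=[-4,1]  +wl: 4
  step 23. node 1  ⊔preds=[-3,2]  new=[-3,2]  old=[-3,1]  +wl: 2
  step 24. node 3  ⊔preds=[-4,2]  new=[-6,6]  stable
  step 25. node 0  ⊔preds=[-4,2]  new=[-3,3]  old=[-3,2]  +wl: 1,3
  step 26. node 4  ⊔preds=[-4,2]  new=[-4,3]  old=[-4,2]  +wl: 0
  step 27. node 2  ⊔preds=[-4,3]  new=[-4,3]  old=[-4,2]  +wl: 4
  step 28. node 1  ⊔preds=[-3,3]  new=[-3,3]  old=[-3,2]  +wl: 2
  step 29. node 3  ⊔preds=[-4,3]  new=[-6,6]  stable
  step 30. node 0  ⊔preds=[-4,3]  new=[-3,4]  old=[-3,3]  +wl: 1,3
  step 31. node 4  ⊔preds=[-4,3]  new=[-4,4]  old=[-4,3]  +wl: 0
  step 32. node 2  ⊔preds=[-4,4]  new=[-4,4]  old=[-4,3]  +wl: 4
  step 33. node 1  ⊔preds=[-3,4]  new=[-3,4]  old=[-3,3]  +wl: 2
  step 34. node 3  ⊔preds=[-4,4]  new=[-6,6]  stable
  step 35. node 0  ⊔preds=[-4,4]  new=[-3,5]  old=[-3,4]  +wl: 1,3
  step 36. node 4  ⊔preds=[-4,4]  new=[-4,5]  old=[-4,4]  +wl: 0
  step 37. node 2  ⊔preds=[-4,5]  new=[-4,5]  old=[-4,4]  +wl: 4
  step 38. node 1  ⊔preds=[-3,5]  new=[-3,5]  old=[-3,4]  +wl: 2
  step 39. node 3  ⊔preds=[-4,5]  new=[-6,6]  stable
  step 40. node 0  ⊔preds=[-4,5]  new=[-3,6]  old=[-3,5]  +wl: 1,3
  step 41. node 4  ⊔preds=[-4,5]  new=[-4,6]  old=[-4,5]  +wl: 0
  step 42. node 2  ⊔preds=[-4,6]  new=[-4,6]  old=[-4,5]  +wl: 4
  step 43. node 1  ⊔preds=[-3,6]  new=[-3,6]  old=[-3,5]  +wl: 2
  step 44. node 3  ⊔preds=[-4,6]  new=[-6,6]  stable
  step 45. node 0  ⊔preds=[-4,6]  new=[-3,6]  stable
  step 46. node 4  ⊔preds=[-4,6]  new=[-4,6]  stable
  step 47. node 2  ⊔preds=[-4,6]  new=[-4,6]  stable

Least fixpoint reached:
  node 0: [-3,6]
  node 1: [-3,6]
  node 2: [-4,6]
  node 3: [-6,6]
  node 4: [-4,6]

[-6,6]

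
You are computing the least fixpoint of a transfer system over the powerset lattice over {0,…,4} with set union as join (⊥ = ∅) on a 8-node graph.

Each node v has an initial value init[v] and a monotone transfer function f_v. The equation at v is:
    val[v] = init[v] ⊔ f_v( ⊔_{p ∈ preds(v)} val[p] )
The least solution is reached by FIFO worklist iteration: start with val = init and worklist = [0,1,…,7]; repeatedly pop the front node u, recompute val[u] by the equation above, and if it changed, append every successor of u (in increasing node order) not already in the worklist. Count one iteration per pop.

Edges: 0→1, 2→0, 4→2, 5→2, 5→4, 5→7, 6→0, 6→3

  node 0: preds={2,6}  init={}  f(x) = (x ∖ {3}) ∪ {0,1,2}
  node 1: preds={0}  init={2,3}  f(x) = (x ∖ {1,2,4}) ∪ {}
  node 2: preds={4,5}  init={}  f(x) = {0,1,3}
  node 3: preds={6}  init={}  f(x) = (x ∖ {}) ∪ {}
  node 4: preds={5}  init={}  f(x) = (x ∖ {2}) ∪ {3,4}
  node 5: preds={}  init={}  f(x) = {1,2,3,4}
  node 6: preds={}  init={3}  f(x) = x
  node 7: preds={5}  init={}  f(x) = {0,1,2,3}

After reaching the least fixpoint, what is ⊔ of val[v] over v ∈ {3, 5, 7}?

{0,1,2,3,4}

Trace (12 dequeues):
  [1] u=0 | in {3} | out {0,1,2} | prev {} | push {}
  [2] u=1 | in {0,1,2} | out {0,2,3} | prev {2,3} | push {}
  [3] u=2 | in {} | out {0,1,3} | prev {} | push {0}
  [4] u=3 | in {3} | out {3} | prev {} | push {}
  [5] u=4 | in {} | out {3,4} | prev {} | push {2}
  [6] u=5 | in {} | out {1,2,3,4} | prev {} | push {4}
  [7] u=6 | in {} | out {3} | ==
  [8] u=7 | in {1,2,3,4} | out {0,1,2,3} | prev {} | push {}
  [9] u=0 | in {0,1,3} | out {0,1,2} | ==
  [10] u=2 | in {1,2,3,4} | out {0,1,3} | ==
  [11] u=4 | in {1,2,3,4} | out {1,3,4} | prev {3,4} | push {2}
  [12] u=2 | in {1,2,3,4} | out {0,1,3} | ==

Converged values:
  [0] {0,1,2}
  [1] {0,2,3}
  [2] {0,1,3}
  [3] {3}
  [4] {1,3,4}
  [5] {1,2,3,4}
  [6] {3}
  [7] {0,1,2,3}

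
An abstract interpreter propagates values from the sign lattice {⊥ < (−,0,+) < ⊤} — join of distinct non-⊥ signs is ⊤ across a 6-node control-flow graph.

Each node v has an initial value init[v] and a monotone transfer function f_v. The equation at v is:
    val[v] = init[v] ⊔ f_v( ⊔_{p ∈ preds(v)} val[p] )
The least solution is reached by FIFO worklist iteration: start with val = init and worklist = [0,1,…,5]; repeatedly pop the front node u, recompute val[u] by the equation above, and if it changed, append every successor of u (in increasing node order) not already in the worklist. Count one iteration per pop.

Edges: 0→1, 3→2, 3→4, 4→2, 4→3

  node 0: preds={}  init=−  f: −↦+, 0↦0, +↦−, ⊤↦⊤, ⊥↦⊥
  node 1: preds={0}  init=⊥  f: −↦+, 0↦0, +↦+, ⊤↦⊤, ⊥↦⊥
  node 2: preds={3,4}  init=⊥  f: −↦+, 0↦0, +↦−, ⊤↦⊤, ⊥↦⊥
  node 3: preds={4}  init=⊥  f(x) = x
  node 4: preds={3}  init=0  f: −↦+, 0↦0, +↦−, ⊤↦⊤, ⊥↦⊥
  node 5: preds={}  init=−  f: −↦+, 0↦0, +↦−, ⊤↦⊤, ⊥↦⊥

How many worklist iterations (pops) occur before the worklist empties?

Iteration log — 7 steps:
  step 1. node 0  ⊔preds=⊥  new=−  stable
  step 2. node 1  ⊔preds=−  new=+  old=⊥  +wl: 
  step 3. node 2  ⊔preds=0  new=0  old=⊥  +wl: 
  step 4. node 3  ⊔preds=0  new=0  old=⊥  +wl: 2
  step 5. node 4  ⊔preds=0  new=0  stable
  step 6. node 5  ⊔preds=⊥  new=−  stable
  step 7. node 2  ⊔preds=0  new=0  stable

Least fixpoint reached:
  node 0: −
  node 1: +
  node 2: 0
  node 3: 0
  node 4: 0
  node 5: −

7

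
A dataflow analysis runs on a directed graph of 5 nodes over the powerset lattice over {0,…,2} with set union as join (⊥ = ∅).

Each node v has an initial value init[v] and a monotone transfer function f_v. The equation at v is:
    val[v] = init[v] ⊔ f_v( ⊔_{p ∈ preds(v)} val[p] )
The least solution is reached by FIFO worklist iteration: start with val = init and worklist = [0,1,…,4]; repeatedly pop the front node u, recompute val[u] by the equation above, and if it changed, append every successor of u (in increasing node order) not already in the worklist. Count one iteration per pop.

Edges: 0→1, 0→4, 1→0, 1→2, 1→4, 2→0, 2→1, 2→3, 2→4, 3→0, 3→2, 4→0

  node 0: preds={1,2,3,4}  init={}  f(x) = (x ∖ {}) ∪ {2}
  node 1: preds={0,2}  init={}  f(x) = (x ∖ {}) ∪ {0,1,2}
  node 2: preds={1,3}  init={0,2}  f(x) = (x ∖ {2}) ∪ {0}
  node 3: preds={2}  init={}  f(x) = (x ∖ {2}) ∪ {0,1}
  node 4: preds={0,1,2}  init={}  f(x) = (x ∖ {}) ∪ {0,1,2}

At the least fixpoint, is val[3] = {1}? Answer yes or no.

no

Trace (9 dequeues):
  [1] u=0 | in {0,2} | out {0,2} | prev {} | push {}
  [2] u=1 | in {0,2} | out {0,1,2} | prev {} | push {0}
  [3] u=2 | in {0,1,2} | out {0,1,2} | prev {0,2} | push {1}
  [4] u=3 | in {0,1,2} | out {0,1} | prev {} | push {2}
  [5] u=4 | in {0,1,2} | out {0,1,2} | prev {} | push {}
  [6] u=0 | in {0,1,2} | out {0,1,2} | prev {0,2} | push {4}
  [7] u=1 | in {0,1,2} | out {0,1,2} | ==
  [8] u=2 | in {0,1,2} | out {0,1,2} | ==
  [9] u=4 | in {0,1,2} | out {0,1,2} | ==

Converged values:
  [0] {0,1,2}
  [1] {0,1,2}
  [2] {0,1,2}
  [3] {0,1}
  [4] {0,1,2}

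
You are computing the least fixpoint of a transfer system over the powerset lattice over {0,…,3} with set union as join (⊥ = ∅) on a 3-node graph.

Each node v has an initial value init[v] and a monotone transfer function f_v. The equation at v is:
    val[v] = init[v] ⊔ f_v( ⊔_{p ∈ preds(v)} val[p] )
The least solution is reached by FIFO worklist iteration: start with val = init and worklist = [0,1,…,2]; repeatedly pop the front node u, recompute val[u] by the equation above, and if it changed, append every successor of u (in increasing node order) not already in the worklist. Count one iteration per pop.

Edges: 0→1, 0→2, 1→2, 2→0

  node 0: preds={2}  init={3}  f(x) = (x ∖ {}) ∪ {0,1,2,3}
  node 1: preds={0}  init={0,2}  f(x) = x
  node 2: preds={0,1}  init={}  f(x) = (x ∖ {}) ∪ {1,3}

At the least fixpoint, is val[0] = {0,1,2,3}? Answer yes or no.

Worklist (4 pops):
  #1 pop 0: in={} → {0,1,2,3} (was {3}); enqueue []
  #2 pop 1: in={0,1,2,3} → {0,1,2,3} (was {0,2}); enqueue []
  #3 pop 2: in={0,1,2,3} → {0,1,2,3} (was {}); enqueue [0]
  #4 pop 0: in={0,1,2,3} → {0,1,2,3} (no change)

Fixpoint:
  val[0] = {0,1,2,3}
  val[1] = {0,1,2,3}
  val[2] = {0,1,2,3}

yes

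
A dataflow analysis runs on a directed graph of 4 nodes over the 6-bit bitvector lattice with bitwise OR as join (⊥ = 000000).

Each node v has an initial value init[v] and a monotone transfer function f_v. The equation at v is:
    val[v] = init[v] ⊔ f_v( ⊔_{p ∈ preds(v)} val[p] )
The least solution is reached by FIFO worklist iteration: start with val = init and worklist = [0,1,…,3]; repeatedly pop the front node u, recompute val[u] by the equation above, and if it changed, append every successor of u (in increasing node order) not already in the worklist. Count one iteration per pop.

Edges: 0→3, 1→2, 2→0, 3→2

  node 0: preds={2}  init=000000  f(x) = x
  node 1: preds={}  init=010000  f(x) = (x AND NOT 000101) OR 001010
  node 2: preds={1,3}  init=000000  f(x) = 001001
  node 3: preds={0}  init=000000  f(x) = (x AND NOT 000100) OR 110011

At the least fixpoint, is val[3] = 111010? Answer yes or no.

no

Trace (8 dequeues):
  [1] u=0 | in 000000 | out 000000 | ==
  [2] u=1 | in 000000 | out 011010 | prev 010000 | push {}
  [3] u=2 | in 011010 | out 001001 | prev 000000 | push {0}
  [4] u=3 | in 000000 | out 110011 | prev 000000 | push {2}
  [5] u=0 | in 001001 | out 001001 | prev 000000 | push {3}
  [6] u=2 | in 111011 | out 001001 | ==
  [7] u=3 | in 001001 | out 111011 | prev 110011 | push {2}
  [8] u=2 | in 111011 | out 001001 | ==

Converged values:
  [0] 001001
  [1] 011010
  [2] 001001
  [3] 111011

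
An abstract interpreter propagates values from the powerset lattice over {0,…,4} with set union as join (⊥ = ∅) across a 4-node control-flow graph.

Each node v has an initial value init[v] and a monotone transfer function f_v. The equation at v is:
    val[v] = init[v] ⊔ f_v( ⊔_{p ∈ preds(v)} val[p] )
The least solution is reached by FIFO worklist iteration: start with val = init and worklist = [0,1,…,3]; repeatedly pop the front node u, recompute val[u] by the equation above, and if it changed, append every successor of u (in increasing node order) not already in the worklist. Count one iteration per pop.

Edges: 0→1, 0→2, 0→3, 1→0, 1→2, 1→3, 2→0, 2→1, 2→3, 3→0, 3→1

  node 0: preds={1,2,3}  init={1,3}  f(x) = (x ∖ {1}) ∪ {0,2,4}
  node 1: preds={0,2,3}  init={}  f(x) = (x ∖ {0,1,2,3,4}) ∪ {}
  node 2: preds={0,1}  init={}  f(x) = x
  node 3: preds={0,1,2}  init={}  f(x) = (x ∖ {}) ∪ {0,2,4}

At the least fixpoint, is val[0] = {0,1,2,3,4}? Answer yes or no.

Worklist (6 pops):
  #1 pop 0: in={} → {0,1,2,3,4} (was {1,3}); enqueue []
  #2 pop 1: in={0,1,2,3,4} → {} (no change)
  #3 pop 2: in={0,1,2,3,4} → {0,1,2,3,4} (was {}); enqueue [0,1]
  #4 pop 3: in={0,1,2,3,4} → {0,1,2,3,4} (was {}); enqueue []
  #5 pop 0: in={0,1,2,3,4} → {0,1,2,3,4} (no change)
  #6 pop 1: in={0,1,2,3,4} → {} (no change)

Fixpoint:
  val[0] = {0,1,2,3,4}
  val[1] = {}
  val[2] = {0,1,2,3,4}
  val[3] = {0,1,2,3,4}

yes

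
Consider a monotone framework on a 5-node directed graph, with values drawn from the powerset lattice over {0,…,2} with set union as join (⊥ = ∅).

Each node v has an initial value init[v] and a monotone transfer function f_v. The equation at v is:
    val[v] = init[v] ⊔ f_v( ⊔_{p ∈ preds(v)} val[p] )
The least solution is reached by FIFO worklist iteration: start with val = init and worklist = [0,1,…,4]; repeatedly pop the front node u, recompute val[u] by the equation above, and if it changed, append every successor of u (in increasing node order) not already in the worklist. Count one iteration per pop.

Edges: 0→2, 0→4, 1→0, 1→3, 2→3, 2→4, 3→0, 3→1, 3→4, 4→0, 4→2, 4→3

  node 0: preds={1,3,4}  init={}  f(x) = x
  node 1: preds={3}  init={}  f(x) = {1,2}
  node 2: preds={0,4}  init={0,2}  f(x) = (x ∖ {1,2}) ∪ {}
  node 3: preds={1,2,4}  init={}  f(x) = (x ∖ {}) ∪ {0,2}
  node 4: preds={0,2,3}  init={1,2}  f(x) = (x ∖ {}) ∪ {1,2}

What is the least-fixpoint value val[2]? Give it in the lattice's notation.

{0,2}

Trace (10 dequeues):
  [1] u=0 | in {1,2} | out {1,2} | prev {} | push {}
  [2] u=1 | in {} | out {1,2} | prev {} | push {0}
  [3] u=2 | in {1,2} | out {0,2} | ==
  [4] u=3 | in {0,1,2} | out {0,1,2} | prev {} | push {1}
  [5] u=4 | in {0,1,2} | out {0,1,2} | prev {1,2} | push {2,3}
  [6] u=0 | in {0,1,2} | out {0,1,2} | prev {1,2} | push {4}
  [7] u=1 | in {0,1,2} | out {1,2} | ==
  [8] u=2 | in {0,1,2} | out {0,2} | ==
  [9] u=3 | in {0,1,2} | out {0,1,2} | ==
  [10] u=4 | in {0,1,2} | out {0,1,2} | ==

Converged values:
  [0] {0,1,2}
  [1] {1,2}
  [2] {0,2}
  [3] {0,1,2}
  [4] {0,1,2}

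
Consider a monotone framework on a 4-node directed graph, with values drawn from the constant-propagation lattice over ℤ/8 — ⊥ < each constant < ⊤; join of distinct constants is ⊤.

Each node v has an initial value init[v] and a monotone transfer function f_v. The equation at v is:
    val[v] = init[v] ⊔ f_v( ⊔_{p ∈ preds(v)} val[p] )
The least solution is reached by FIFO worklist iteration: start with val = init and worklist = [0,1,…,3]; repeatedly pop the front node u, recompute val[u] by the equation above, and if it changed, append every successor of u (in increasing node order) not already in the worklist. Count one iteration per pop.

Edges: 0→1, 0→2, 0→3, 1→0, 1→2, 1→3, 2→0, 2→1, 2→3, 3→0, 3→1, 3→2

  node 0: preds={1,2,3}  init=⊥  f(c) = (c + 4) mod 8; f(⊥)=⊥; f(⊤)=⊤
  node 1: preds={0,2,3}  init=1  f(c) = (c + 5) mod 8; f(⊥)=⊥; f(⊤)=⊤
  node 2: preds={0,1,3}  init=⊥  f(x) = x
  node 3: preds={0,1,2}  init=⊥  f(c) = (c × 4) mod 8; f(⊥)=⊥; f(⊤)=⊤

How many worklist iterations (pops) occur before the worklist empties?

Iteration log — 8 steps:
  step 1. node 0  ⊔preds=1  new=5  old=⊥  +wl: 
  step 2. node 1  ⊔preds=5  new=⊤  old=1  +wl: 0
  step 3. node 2  ⊔preds=⊤  new=⊤  old=⊥  +wl: 1
  step 4. node 3  ⊔preds=⊤  new=⊤  old=⊥  +wl: 2
  step 5. node 0  ⊔preds=⊤  new=⊤  old=5  +wl: 3
  step 6. node 1  ⊔preds=⊤  new=⊤  stable
  step 7. node 2  ⊔preds=⊤  new=⊤  stable
  step 8. node 3  ⊔preds=⊤  new=⊤  stable

Least fixpoint reached:
  node 0: ⊤
  node 1: ⊤
  node 2: ⊤
  node 3: ⊤

8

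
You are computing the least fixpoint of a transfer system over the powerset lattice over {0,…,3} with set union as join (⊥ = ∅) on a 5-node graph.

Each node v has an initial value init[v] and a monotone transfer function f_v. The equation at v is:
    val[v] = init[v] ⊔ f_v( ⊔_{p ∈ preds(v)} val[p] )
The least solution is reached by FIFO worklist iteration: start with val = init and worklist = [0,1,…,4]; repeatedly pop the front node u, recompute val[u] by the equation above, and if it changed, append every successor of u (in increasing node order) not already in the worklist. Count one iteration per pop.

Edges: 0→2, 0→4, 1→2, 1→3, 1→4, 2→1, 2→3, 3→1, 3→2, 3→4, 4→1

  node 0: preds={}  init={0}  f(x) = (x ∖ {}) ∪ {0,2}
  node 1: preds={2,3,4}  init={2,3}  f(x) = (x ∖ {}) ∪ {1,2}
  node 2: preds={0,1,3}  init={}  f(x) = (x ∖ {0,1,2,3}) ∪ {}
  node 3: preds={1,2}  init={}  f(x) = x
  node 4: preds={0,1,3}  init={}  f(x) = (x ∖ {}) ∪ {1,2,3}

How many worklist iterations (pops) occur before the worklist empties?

11

Iteration log — 11 steps:
  step 1. node 0  ⊔preds={}  new={0,2}  old={0}  +wl: 
  step 2. node 1  ⊔preds={}  new={1,2,3}  old={2,3}  +wl: 
  step 3. node 2  ⊔preds={0,1,2,3}  new={}  stable
  step 4. node 3  ⊔preds={1,2,3}  new={1,2,3}  old={}  +wl: 1,2
  step 5. node 4  ⊔preds={0,1,2,3}  new={0,1,2,3}  old={}  +wl: 
  step 6. node 1  ⊔preds={0,1,2,3}  new={0,1,2,3}  old={1,2,3}  +wl: 3,4
  step 7. node 2  ⊔preds={0,1,2,3}  new={}  stable
  step 8. node 3  ⊔preds={0,1,2,3}  new={0,1,2,3}  old={1,2,3}  +wl: 1,2
  step 9. node 4  ⊔preds={0,1,2,3}  new={0,1,2,3}  stable
  step 10. node 1  ⊔preds={0,1,2,3}  new={0,1,2,3}  stable
  step 11. node 2  ⊔preds={0,1,2,3}  new={}  stable

Least fixpoint reached:
  node 0: {0,2}
  node 1: {0,1,2,3}
  node 2: {}
  node 3: {0,1,2,3}
  node 4: {0,1,2,3}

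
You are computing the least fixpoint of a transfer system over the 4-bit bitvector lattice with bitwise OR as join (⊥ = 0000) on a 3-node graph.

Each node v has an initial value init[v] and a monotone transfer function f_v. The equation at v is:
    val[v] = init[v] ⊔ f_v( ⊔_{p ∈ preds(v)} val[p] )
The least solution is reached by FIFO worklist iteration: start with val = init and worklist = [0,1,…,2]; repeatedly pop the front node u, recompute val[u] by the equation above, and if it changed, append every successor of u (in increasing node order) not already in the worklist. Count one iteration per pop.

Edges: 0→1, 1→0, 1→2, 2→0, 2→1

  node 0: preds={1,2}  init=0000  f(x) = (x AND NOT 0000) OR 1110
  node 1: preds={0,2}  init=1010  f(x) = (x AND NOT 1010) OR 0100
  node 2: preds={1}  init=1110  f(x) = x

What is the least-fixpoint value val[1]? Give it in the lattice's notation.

Worklist (4 pops):
  #1 pop 0: in=1110 → 1110 (was 0000); enqueue []
  #2 pop 1: in=1110 → 1110 (was 1010); enqueue [0]
  #3 pop 2: in=1110 → 1110 (no change)
  #4 pop 0: in=1110 → 1110 (no change)

Fixpoint:
  val[0] = 1110
  val[1] = 1110
  val[2] = 1110

1110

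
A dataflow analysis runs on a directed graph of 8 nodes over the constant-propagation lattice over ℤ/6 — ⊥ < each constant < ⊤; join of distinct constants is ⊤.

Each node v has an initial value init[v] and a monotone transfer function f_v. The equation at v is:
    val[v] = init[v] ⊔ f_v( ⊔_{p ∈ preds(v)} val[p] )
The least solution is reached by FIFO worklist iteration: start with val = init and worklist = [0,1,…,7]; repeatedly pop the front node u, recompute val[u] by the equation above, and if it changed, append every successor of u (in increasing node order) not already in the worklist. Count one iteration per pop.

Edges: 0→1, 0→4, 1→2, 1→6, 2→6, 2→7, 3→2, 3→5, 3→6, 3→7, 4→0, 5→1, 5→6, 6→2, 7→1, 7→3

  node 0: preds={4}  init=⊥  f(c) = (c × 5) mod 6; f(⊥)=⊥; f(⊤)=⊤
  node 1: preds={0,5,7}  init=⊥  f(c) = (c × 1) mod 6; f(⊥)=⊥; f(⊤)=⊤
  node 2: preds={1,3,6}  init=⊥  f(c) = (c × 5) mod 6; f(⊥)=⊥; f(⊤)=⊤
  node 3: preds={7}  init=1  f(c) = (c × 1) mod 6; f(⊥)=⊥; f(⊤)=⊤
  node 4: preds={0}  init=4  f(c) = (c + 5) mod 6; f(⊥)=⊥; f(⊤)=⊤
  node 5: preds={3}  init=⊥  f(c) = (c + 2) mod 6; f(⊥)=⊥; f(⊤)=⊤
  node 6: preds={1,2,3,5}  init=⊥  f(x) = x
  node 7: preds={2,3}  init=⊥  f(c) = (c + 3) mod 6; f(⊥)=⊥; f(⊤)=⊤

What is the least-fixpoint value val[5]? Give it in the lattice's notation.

Worklist (19 pops):
  #1 pop 0: in=4 → 2 (was ⊥); enqueue []
  #2 pop 1: in=2 → 2 (was ⊥); enqueue []
  #3 pop 2: in=⊤ → ⊤ (was ⊥); enqueue []
  #4 pop 3: in=⊥ → 1 (no change)
  #5 pop 4: in=2 → ⊤ (was 4); enqueue [0]
  #6 pop 5: in=1 → 3 (was ⊥); enqueue [1]
  #7 pop 6: in=⊤ → ⊤ (was ⊥); enqueue [2]
  #8 pop 7: in=⊤ → ⊤ (was ⊥); enqueue [3]
  #9 pop 0: in=⊤ → ⊤ (was 2); enqueue [4]
  #10 pop 1: in=⊤ → ⊤ (was 2); enqueue [6]
  #11 pop 2: in=⊤ → ⊤ (no change)
  #12 pop 3: in=⊤ → ⊤ (was 1); enqueue [2,5,7]
  #13 pop 4: in=⊤ → ⊤ (no change)
  #14 pop 6: in=⊤ → ⊤ (no change)
  #15 pop 2: in=⊤ → ⊤ (no change)
  #16 pop 5: in=⊤ → ⊤ (was 3); enqueue [1,6]
  #17 pop 7: in=⊤ → ⊤ (no change)
  #18 pop 1: in=⊤ → ⊤ (no change)
  #19 pop 6: in=⊤ → ⊤ (no change)

Fixpoint:
  val[0] = ⊤
  val[1] = ⊤
  val[2] = ⊤
  val[3] = ⊤
  val[4] = ⊤
  val[5] = ⊤
  val[6] = ⊤
  val[7] = ⊤

⊤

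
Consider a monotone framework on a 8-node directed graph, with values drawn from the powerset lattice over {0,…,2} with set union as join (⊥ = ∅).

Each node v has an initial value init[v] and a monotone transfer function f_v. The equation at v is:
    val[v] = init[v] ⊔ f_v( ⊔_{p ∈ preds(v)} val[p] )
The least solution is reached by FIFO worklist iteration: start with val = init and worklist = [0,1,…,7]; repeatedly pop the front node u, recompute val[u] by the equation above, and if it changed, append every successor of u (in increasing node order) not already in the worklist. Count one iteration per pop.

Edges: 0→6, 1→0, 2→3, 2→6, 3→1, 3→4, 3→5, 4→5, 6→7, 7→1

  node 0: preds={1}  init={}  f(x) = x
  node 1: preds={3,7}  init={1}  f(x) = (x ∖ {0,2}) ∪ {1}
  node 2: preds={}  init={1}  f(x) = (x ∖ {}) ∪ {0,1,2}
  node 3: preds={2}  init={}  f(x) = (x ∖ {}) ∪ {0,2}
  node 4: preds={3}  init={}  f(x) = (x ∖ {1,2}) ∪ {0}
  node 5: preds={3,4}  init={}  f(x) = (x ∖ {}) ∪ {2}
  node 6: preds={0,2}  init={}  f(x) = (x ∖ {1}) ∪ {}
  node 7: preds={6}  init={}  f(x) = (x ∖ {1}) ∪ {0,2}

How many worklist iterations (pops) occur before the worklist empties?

Trace (9 dequeues):
  [1] u=0 | in {1} | out {1} | prev {} | push {}
  [2] u=1 | in {} | out {1} | ==
  [3] u=2 | in {} | out {0,1,2} | prev {1} | push {}
  [4] u=3 | in {0,1,2} | out {0,1,2} | prev {} | push {1}
  [5] u=4 | in {0,1,2} | out {0} | prev {} | push {}
  [6] u=5 | in {0,1,2} | out {0,1,2} | prev {} | push {}
  [7] u=6 | in {0,1,2} | out {0,2} | prev {} | push {}
  [8] u=7 | in {0,2} | out {0,2} | prev {} | push {}
  [9] u=1 | in {0,1,2} | out {1} | ==

Converged values:
  [0] {1}
  [1] {1}
  [2] {0,1,2}
  [3] {0,1,2}
  [4] {0}
  [5] {0,1,2}
  [6] {0,2}
  [7] {0,2}

9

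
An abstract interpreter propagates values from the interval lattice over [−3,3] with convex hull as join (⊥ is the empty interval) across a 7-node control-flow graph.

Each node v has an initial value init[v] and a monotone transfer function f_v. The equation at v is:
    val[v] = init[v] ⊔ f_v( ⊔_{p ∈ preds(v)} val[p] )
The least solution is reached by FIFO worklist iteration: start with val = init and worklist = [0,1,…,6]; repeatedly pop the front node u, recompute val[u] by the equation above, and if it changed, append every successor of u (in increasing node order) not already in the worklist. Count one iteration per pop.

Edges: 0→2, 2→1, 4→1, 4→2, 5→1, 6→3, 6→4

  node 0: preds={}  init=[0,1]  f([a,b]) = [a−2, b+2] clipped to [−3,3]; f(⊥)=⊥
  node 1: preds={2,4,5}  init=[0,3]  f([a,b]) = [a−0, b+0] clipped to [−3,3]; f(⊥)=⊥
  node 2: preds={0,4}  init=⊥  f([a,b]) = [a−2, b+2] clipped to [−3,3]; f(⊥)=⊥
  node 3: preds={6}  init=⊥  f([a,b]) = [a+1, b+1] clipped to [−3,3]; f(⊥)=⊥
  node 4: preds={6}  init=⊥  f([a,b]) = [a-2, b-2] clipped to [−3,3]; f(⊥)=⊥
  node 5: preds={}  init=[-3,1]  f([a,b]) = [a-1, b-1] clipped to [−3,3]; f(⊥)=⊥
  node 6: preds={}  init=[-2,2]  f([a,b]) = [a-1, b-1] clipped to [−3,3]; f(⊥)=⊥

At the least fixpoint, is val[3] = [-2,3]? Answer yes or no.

no

Worklist (10 pops):
  #1 pop 0: in=⊥ → [0,1] (no change)
  #2 pop 1: in=[-3,1] → [-3,3] (was [0,3]); enqueue []
  #3 pop 2: in=[0,1] → [-2,3] (was ⊥); enqueue [1]
  #4 pop 3: in=[-2,2] → [-1,3] (was ⊥); enqueue []
  #5 pop 4: in=[-2,2] → [-3,0] (was ⊥); enqueue [2]
  #6 pop 5: in=⊥ → [-3,1] (no change)
  #7 pop 6: in=⊥ → [-2,2] (no change)
  #8 pop 1: in=[-3,3] → [-3,3] (no change)
  #9 pop 2: in=[-3,1] → [-3,3] (was [-2,3]); enqueue [1]
  #10 pop 1: in=[-3,3] → [-3,3] (no change)

Fixpoint:
  val[0] = [0,1]
  val[1] = [-3,3]
  val[2] = [-3,3]
  val[3] = [-1,3]
  val[4] = [-3,0]
  val[5] = [-3,1]
  val[6] = [-2,2]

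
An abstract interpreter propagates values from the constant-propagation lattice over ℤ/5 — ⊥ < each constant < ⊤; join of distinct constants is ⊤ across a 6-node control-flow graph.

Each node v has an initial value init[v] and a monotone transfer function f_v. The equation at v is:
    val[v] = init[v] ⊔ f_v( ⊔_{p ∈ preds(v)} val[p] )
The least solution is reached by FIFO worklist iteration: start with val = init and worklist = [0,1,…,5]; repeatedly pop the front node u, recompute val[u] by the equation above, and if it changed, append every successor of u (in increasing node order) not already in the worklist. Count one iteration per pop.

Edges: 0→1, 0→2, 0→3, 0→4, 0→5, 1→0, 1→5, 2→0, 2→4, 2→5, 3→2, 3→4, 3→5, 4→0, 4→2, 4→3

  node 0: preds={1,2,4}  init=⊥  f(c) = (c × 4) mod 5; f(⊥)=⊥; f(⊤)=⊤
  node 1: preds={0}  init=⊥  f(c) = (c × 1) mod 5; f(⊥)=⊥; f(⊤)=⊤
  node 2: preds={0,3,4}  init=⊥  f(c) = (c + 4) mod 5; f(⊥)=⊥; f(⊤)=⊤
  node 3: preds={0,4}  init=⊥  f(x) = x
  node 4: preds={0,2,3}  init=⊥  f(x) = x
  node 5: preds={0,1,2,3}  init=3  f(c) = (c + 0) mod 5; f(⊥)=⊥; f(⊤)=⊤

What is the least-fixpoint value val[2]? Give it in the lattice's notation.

Iteration log — 6 steps:
  step 1. node 0  ⊔preds=⊥  new=⊥  stable
  step 2. node 1  ⊔preds=⊥  new=⊥  stable
  step 3. node 2  ⊔preds=⊥  new=⊥  stable
  step 4. node 3  ⊔preds=⊥  new=⊥  stable
  step 5. node 4  ⊔preds=⊥  new=⊥  stable
  step 6. node 5  ⊔preds=⊥  new=3  stable

Least fixpoint reached:
  node 0: ⊥
  node 1: ⊥
  node 2: ⊥
  node 3: ⊥
  node 4: ⊥
  node 5: 3

⊥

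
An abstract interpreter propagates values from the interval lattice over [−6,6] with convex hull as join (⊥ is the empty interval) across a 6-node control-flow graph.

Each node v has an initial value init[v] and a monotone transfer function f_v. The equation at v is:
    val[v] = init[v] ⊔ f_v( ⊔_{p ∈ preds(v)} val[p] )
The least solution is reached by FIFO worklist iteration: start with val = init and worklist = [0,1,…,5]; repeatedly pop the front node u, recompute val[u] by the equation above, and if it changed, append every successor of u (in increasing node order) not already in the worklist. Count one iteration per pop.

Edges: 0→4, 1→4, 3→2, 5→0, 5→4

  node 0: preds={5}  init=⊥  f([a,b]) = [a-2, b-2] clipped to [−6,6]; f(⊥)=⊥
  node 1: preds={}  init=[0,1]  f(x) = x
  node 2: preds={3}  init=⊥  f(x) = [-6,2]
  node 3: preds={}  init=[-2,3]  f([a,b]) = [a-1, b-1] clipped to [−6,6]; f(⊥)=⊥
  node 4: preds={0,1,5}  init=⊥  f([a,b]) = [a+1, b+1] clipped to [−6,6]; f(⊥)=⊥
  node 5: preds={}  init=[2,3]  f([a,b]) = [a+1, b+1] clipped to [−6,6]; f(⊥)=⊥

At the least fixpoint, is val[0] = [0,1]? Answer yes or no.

Iteration log — 6 steps:
  step 1. node 0  ⊔preds=[2,3]  new=[0,1]  old=⊥  +wl: 
  step 2. node 1  ⊔preds=⊥  new=[0,1]  stable
  step 3. node 2  ⊔preds=[-2,3]  new=[-6,2]  old=⊥  +wl: 
  step 4. node 3  ⊔preds=⊥  new=[-2,3]  stable
  step 5. node 4  ⊔preds=[0,3]  new=[1,4]  old=⊥  +wl: 
  step 6. node 5  ⊔preds=⊥  new=[2,3]  stable

Least fixpoint reached:
  node 0: [0,1]
  node 1: [0,1]
  node 2: [-6,2]
  node 3: [-2,3]
  node 4: [1,4]
  node 5: [2,3]

yes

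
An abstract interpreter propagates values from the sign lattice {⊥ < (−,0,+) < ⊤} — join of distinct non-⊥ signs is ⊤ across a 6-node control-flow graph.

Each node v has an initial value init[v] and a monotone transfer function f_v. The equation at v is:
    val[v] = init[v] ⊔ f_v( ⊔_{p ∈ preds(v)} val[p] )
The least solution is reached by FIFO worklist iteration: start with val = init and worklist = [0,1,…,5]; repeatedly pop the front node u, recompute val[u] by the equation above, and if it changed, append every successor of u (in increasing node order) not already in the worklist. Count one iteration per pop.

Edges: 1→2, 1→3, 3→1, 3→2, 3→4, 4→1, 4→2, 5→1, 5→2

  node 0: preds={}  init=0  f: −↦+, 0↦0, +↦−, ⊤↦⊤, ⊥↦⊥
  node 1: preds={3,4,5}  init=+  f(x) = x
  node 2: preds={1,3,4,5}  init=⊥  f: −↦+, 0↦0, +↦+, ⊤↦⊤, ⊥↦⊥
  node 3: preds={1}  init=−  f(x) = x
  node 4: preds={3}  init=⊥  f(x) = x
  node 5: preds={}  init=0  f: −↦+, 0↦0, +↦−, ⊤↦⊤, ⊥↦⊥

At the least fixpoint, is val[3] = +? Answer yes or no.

Trace (8 dequeues):
  [1] u=0 | in ⊥ | out 0 | ==
  [2] u=1 | in ⊤ | out ⊤ | prev + | push {}
  [3] u=2 | in ⊤ | out ⊤ | prev ⊥ | push {}
  [4] u=3 | in ⊤ | out ⊤ | prev − | push {1,2}
  [5] u=4 | in ⊤ | out ⊤ | prev ⊥ | push {}
  [6] u=5 | in ⊥ | out 0 | ==
  [7] u=1 | in ⊤ | out ⊤ | ==
  [8] u=2 | in ⊤ | out ⊤ | ==

Converged values:
  [0] 0
  [1] ⊤
  [2] ⊤
  [3] ⊤
  [4] ⊤
  [5] 0

no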